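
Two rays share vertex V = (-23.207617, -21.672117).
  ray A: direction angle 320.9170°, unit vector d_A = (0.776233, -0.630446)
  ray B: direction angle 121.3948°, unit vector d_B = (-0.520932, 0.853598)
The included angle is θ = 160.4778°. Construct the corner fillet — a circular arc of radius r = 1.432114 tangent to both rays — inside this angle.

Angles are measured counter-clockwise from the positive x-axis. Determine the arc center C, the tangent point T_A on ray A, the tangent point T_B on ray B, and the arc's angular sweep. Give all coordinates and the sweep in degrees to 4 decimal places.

center=(-22.1135,-20.7158) T_A=(-23.0164,-21.8274) T_B=(-23.3360,-21.4618) sweep=19.5222

bisector direction at 41.1559° = (0.752922,0.658110)
center distance |VC| = r/sin(θ/2) = 1.432114/sin(80.2389°) = 1.453151
C = V + |VC|·bis = (-22.1135,-20.7158)
T_A = V + ((C−V)·d_A)·d_A = V + 0.2464·d_A = (-23.0164,-21.8274)
T_B = V + ((C−V)·d_B)·d_B = V + 0.2464·d_B = (-23.3360,-21.4618)
sweep = 180° − θ = 19.5222°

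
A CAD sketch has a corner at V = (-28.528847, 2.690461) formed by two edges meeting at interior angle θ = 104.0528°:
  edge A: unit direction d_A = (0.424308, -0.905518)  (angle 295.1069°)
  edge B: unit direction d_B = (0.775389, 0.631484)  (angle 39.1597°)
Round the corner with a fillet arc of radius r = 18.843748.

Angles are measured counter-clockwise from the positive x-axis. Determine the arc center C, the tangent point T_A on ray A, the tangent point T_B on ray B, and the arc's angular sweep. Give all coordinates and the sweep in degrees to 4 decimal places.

bisector direction at 347.1333° = (0.974891,-0.222684)
center distance |VC| = r/sin(θ/2) = 18.843748/sin(52.0264°) = 23.904457
C = V + |VC|·bis = (-5.2246,-2.6327)
T_A = V + ((C−V)·d_A)·d_A = V + 14.7084·d_A = (-22.2880,-10.6282)
T_B = V + ((C−V)·d_B)·d_B = V + 14.7084·d_B = (-17.1241,11.9786)
sweep = 180° − θ = 75.9472°

center=(-5.2246,-2.6327) T_A=(-22.2880,-10.6282) T_B=(-17.1241,11.9786) sweep=75.9472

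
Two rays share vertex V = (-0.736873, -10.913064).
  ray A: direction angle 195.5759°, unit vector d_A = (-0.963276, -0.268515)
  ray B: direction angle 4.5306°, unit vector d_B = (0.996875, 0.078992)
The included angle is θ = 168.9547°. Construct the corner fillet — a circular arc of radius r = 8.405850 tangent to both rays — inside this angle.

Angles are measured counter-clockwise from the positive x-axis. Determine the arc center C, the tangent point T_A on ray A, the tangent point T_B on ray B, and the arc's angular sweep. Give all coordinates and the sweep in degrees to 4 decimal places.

bisector direction at 280.0532° = (0.174563,-0.984646)
center distance |VC| = r/sin(θ/2) = 8.405850/sin(84.4774°) = 8.445050
C = V + |VC|·bis = (0.7373,-19.2284)
T_A = V + ((C−V)·d_A)·d_A = V + 0.8127·d_A = (-1.5198,-11.1313)
T_B = V + ((C−V)·d_B)·d_B = V + 0.8127·d_B = (0.0733,-10.8489)
sweep = 180° − θ = 11.0453°

center=(0.7373,-19.2284) T_A=(-1.5198,-11.1313) T_B=(0.0733,-10.8489) sweep=11.0453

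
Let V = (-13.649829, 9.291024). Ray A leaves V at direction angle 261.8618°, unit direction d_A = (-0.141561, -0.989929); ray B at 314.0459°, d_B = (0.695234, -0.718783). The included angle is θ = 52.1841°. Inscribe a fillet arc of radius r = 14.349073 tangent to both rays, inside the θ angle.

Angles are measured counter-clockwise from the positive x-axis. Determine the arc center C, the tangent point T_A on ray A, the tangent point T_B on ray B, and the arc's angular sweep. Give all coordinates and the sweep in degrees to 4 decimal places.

bisector direction at 287.9539° = (0.308251,-0.951305)
center distance |VC| = r/sin(θ/2) = 14.349073/sin(26.0921°) = 32.625280
C = V + |VC|·bis = (-3.5931,-21.7456)
T_A = V + ((C−V)·d_A)·d_A = V + 29.3004·d_A = (-17.7976,-19.7143)
T_B = V + ((C−V)·d_B)·d_B = V + 29.3004·d_B = (6.7208,-11.7696)
sweep = 180° − θ = 127.8159°

center=(-3.5931,-21.7456) T_A=(-17.7976,-19.7143) T_B=(6.7208,-11.7696) sweep=127.8159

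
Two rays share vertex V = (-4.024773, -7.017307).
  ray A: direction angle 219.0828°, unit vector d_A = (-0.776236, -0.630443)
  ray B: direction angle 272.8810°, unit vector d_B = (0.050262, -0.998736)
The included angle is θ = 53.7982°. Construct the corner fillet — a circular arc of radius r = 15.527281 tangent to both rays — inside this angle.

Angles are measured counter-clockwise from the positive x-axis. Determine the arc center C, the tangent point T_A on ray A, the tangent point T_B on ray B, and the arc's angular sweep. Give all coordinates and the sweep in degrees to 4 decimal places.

center=(-17.9941,-38.3662) T_A=(-27.7831,-26.3134) T_B=(-2.4864,-37.5858) sweep=126.2018

bisector direction at 245.9819° = (-0.407025,-0.913417)
center distance |VC| = r/sin(θ/2) = 15.527281/sin(26.8991°) = 34.320448
C = V + |VC|·bis = (-17.9941,-38.3662)
T_A = V + ((C−V)·d_A)·d_A = V + 30.6071·d_A = (-27.7831,-26.3134)
T_B = V + ((C−V)·d_B)·d_B = V + 30.6071·d_B = (-2.4864,-37.5858)
sweep = 180° − θ = 126.2018°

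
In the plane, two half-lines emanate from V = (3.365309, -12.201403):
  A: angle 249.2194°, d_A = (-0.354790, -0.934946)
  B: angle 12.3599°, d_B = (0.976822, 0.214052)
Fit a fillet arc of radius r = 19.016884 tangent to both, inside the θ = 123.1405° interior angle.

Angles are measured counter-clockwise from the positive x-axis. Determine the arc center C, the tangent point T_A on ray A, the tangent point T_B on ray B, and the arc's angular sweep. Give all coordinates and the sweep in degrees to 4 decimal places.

center=(17.4924,-28.5738) T_A=(-0.2873,-21.8268) T_B=(13.4218,-9.9977) sweep=56.8595

bisector direction at 310.7896° = (0.653284,-0.757113)
center distance |VC| = r/sin(θ/2) = 19.016884/sin(61.5703°) = 21.624803
C = V + |VC|·bis = (17.4924,-28.5738)
T_A = V + ((C−V)·d_A)·d_A = V + 10.2952·d_A = (-0.2873,-21.8268)
T_B = V + ((C−V)·d_B)·d_B = V + 10.2952·d_B = (13.4218,-9.9977)
sweep = 180° − θ = 56.8595°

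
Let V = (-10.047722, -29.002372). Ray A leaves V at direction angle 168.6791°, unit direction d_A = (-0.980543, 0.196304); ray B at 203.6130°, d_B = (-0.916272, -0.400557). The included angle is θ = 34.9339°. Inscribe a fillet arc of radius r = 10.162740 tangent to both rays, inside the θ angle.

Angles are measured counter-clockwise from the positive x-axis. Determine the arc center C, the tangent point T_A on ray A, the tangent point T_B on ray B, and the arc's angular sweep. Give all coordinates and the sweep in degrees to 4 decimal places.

bisector direction at 186.1461° = (-0.994252,-0.107063)
center distance |VC| = r/sin(θ/2) = 10.162740/sin(17.4670°) = 33.858237
C = V + |VC|·bis = (-43.7113,-32.6273)
T_A = V + ((C−V)·d_A)·d_A = V + 32.2970·d_A = (-41.7164,-22.6623)
T_B = V + ((C−V)·d_B)·d_B = V + 32.2970·d_B = (-39.6406,-41.9392)
sweep = 180° − θ = 145.0661°

center=(-43.7113,-32.6273) T_A=(-41.7164,-22.6623) T_B=(-39.6406,-41.9392) sweep=145.0661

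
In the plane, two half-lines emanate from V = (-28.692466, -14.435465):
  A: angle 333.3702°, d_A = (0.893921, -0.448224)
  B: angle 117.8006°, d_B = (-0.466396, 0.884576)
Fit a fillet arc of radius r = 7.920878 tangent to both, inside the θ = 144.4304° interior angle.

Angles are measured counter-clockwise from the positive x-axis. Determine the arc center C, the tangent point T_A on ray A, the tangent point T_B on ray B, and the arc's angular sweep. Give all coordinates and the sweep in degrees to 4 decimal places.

center=(-22.8709,-8.4937) T_A=(-26.4212,-15.5743) T_B=(-29.8775,-12.1879) sweep=35.5696

bisector direction at 45.5854° = (0.699845,0.714294)
center distance |VC| = r/sin(θ/2) = 7.920878/sin(72.2152°) = 8.318411
C = V + |VC|·bis = (-22.8709,-8.4937)
T_A = V + ((C−V)·d_A)·d_A = V + 2.5408·d_A = (-26.4212,-15.5743)
T_B = V + ((C−V)·d_B)·d_B = V + 2.5408·d_B = (-29.8775,-12.1879)
sweep = 180° − θ = 35.5696°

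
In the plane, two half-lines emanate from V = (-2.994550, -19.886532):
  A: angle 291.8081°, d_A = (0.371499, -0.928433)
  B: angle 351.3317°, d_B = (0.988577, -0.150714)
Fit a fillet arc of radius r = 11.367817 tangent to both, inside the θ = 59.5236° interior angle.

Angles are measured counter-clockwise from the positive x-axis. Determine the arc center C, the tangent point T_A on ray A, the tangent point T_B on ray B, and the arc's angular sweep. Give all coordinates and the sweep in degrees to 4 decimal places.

center=(14.9451,-34.1207) T_A=(4.3909,-38.3438) T_B=(16.6584,-22.8827) sweep=120.4764

bisector direction at 321.5699° = (0.783367,-0.621559)
center distance |VC| = r/sin(θ/2) = 11.367817/sin(29.7618°) = 22.900735
C = V + |VC|·bis = (14.9451,-34.1207)
T_A = V + ((C−V)·d_A)·d_A = V + 19.8800·d_A = (4.3909,-38.3438)
T_B = V + ((C−V)·d_B)·d_B = V + 19.8800·d_B = (16.6584,-22.8827)
sweep = 180° − θ = 120.4764°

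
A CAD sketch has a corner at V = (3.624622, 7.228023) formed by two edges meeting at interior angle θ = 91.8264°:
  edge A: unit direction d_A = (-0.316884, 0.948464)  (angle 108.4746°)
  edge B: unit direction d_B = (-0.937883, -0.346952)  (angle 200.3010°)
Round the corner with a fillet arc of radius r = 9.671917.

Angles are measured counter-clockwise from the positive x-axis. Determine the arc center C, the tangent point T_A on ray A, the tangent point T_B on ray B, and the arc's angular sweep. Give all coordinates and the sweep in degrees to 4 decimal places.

bisector direction at 154.3878° = (-0.901741,0.432278)
center distance |VC| = r/sin(θ/2) = 9.671917/sin(45.9132°) = 13.465262
C = V + |VC|·bis = (-8.5175,13.0488)
T_A = V + ((C−V)·d_A)·d_A = V + 9.3684·d_A = (0.6559,16.1136)
T_B = V + ((C−V)·d_B)·d_B = V + 9.3684·d_B = (-5.1619,3.9776)
sweep = 180° − θ = 88.1736°

center=(-8.5175,13.0488) T_A=(0.6559,16.1136) T_B=(-5.1619,3.9776) sweep=88.1736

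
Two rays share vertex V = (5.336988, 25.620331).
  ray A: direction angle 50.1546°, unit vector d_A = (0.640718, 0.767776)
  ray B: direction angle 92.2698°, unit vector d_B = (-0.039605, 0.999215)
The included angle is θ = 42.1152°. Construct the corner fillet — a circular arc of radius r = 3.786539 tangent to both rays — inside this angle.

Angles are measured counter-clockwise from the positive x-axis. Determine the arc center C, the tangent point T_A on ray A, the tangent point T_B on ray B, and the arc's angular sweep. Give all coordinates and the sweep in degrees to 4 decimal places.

bisector direction at 71.2122° = (0.322064,0.946718)
center distance |VC| = r/sin(θ/2) = 3.786539/sin(21.0576°) = 10.538471
C = V + |VC|·bis = (8.7311,35.5973)
T_A = V + ((C−V)·d_A)·d_A = V + 9.8347·d_A = (11.6383,33.1712)
T_B = V + ((C−V)·d_B)·d_B = V + 9.8347·d_B = (4.9475,35.4473)
sweep = 180° − θ = 137.8848°

center=(8.7311,35.5973) T_A=(11.6383,33.1712) T_B=(4.9475,35.4473) sweep=137.8848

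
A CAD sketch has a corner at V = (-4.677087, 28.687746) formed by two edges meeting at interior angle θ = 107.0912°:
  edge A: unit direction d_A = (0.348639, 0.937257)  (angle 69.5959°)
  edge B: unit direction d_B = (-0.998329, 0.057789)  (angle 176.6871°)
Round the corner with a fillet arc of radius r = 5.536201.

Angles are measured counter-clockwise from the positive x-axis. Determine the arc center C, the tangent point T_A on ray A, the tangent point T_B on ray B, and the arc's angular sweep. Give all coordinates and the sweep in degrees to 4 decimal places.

center=(-8.4401,34.4510) T_A=(-3.2512,32.5209) T_B=(-8.7600,28.9241) sweep=72.9088

bisector direction at 123.1415° = (-0.546709,0.837323)
center distance |VC| = r/sin(θ/2) = 5.536201/sin(53.5456°) = 6.882997
C = V + |VC|·bis = (-8.4401,34.4510)
T_A = V + ((C−V)·d_A)·d_A = V + 4.0898·d_A = (-3.2512,32.5209)
T_B = V + ((C−V)·d_B)·d_B = V + 4.0898·d_B = (-8.7600,28.9241)
sweep = 180° − θ = 72.9088°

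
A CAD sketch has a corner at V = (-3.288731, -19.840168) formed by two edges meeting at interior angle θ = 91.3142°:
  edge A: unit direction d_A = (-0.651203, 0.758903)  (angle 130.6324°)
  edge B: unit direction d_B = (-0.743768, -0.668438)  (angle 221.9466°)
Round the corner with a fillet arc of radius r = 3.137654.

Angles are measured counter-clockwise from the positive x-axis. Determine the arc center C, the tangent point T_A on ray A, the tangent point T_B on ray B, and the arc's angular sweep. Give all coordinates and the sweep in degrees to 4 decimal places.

center=(-7.6668,-19.5562) T_A=(-5.2856,-17.5130) T_B=(-5.5695,-21.8899) sweep=88.6858

bisector direction at 176.2895° = (-0.997904,0.064715)
center distance |VC| = r/sin(θ/2) = 3.137654/sin(45.6571°) = 4.387287
C = V + |VC|·bis = (-7.6668,-19.5562)
T_A = V + ((C−V)·d_A)·d_A = V + 3.0665·d_A = (-5.2856,-17.5130)
T_B = V + ((C−V)·d_B)·d_B = V + 3.0665·d_B = (-5.5695,-21.8899)
sweep = 180° − θ = 88.6858°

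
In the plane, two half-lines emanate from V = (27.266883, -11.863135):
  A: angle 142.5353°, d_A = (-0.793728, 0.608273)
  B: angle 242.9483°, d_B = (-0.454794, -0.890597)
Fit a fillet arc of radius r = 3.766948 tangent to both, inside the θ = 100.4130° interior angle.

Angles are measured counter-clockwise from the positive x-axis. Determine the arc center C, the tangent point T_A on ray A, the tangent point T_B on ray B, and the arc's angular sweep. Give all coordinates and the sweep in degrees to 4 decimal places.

center=(22.4850,-12.9444) T_A=(24.7763,-9.9545) T_B=(25.8398,-14.6576) sweep=79.5870

bisector direction at 192.7418° = (-0.975374,-0.220558)
center distance |VC| = r/sin(θ/2) = 3.766948/sin(50.2065°) = 4.902607
C = V + |VC|·bis = (22.4850,-12.9444)
T_A = V + ((C−V)·d_A)·d_A = V + 3.1378·d_A = (24.7763,-9.9545)
T_B = V + ((C−V)·d_B)·d_B = V + 3.1378·d_B = (25.8398,-14.6576)
sweep = 180° − θ = 79.5870°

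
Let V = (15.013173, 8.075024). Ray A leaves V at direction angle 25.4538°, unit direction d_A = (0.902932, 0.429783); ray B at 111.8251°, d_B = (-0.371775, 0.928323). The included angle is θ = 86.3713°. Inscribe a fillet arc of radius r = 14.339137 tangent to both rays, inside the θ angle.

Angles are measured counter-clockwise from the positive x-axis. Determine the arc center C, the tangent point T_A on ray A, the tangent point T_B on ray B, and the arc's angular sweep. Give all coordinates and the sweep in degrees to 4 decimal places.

bisector direction at 68.6395° = (0.364236,0.931307)
center distance |VC| = r/sin(θ/2) = 14.339137/sin(43.1857°) = 20.952485
C = V + |VC|·bis = (22.6448,27.5882)
T_A = V + ((C−V)·d_A)·d_A = V + 15.2773·d_A = (28.8075,14.6409)
T_B = V + ((C−V)·d_B)·d_B = V + 15.2773·d_B = (9.3335,22.2573)
sweep = 180° − θ = 93.6287°

center=(22.6448,27.5882) T_A=(28.8075,14.6409) T_B=(9.3335,22.2573) sweep=93.6287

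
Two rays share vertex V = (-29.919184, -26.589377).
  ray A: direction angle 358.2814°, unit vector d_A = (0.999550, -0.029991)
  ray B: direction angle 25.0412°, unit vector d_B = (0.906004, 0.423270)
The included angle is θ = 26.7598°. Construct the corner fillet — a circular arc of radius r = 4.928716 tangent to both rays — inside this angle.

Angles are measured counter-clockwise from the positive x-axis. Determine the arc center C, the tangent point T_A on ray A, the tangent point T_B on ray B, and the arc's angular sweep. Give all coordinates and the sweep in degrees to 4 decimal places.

bisector direction at 11.6613° = (0.979360,0.202126)
center distance |VC| = r/sin(θ/2) = 4.928716/sin(13.3799°) = 21.298940
C = V + |VC|·bis = (-9.0599,-22.2843)
T_A = V + ((C−V)·d_A)·d_A = V + 20.7208·d_A = (-9.2077,-27.2108)
T_B = V + ((C−V)·d_B)·d_B = V + 20.7208·d_B = (-11.1460,-17.8189)
sweep = 180° − θ = 153.2402°

center=(-9.0599,-22.2843) T_A=(-9.2077,-27.2108) T_B=(-11.1460,-17.8189) sweep=153.2402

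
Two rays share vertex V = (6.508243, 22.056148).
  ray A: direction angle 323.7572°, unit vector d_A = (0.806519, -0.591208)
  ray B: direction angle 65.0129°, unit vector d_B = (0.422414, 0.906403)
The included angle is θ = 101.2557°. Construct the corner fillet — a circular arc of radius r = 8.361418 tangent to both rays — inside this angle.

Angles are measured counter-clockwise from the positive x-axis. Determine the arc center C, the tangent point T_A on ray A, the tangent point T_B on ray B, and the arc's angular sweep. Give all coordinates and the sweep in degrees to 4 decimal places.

center=(16.9854,24.7433) T_A=(12.0420,17.9997) T_B=(9.4066,28.2753) sweep=78.7443

bisector direction at 14.3851° = (0.968648,0.248437)
center distance |VC| = r/sin(θ/2) = 8.361418/sin(50.6279°) = 10.816253
C = V + |VC|·bis = (16.9854,24.7433)
T_A = V + ((C−V)·d_A)·d_A = V + 6.8613·d_A = (12.0420,17.9997)
T_B = V + ((C−V)·d_B)·d_B = V + 6.8613·d_B = (9.4066,28.2753)
sweep = 180° − θ = 78.7443°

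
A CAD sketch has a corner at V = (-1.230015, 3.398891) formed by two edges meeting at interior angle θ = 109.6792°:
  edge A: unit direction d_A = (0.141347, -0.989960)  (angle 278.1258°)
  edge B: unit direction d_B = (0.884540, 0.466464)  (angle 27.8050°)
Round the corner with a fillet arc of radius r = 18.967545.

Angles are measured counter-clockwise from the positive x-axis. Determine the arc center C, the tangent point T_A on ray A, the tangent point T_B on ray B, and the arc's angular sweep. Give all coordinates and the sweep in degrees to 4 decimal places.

bisector direction at 332.9654° = (0.890732,-0.454528)
center distance |VC| = r/sin(θ/2) = 18.967545/sin(54.8396°) = 23.200667
C = V + |VC|·bis = (19.4356,-7.1465)
T_A = V + ((C−V)·d_A)·d_A = V + 13.3605·d_A = (0.6585,-9.8275)
T_B = V + ((C−V)·d_B)·d_B = V + 13.3605·d_B = (10.5879,9.6311)
sweep = 180° − θ = 70.3208°

center=(19.4356,-7.1465) T_A=(0.6585,-9.8275) T_B=(10.5879,9.6311) sweep=70.3208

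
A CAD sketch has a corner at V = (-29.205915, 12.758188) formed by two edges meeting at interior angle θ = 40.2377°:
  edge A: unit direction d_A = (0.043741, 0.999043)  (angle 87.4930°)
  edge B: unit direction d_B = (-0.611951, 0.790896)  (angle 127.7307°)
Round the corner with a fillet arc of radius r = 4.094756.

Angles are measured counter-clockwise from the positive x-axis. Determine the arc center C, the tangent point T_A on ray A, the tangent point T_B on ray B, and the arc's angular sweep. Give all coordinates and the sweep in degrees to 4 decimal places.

bisector direction at 107.6119° = (-0.302567,0.953128)
center distance |VC| = r/sin(θ/2) = 4.094756/sin(20.1188°) = 11.904446
C = V + |VC|·bis = (-32.8078,24.1047)
T_A = V + ((C−V)·d_A)·d_A = V + 11.1781·d_A = (-28.7170,23.9255)
T_B = V + ((C−V)·d_B)·d_B = V + 11.1781·d_B = (-36.0463,21.5989)
sweep = 180° − θ = 139.7623°

center=(-32.8078,24.1047) T_A=(-28.7170,23.9255) T_B=(-36.0463,21.5989) sweep=139.7623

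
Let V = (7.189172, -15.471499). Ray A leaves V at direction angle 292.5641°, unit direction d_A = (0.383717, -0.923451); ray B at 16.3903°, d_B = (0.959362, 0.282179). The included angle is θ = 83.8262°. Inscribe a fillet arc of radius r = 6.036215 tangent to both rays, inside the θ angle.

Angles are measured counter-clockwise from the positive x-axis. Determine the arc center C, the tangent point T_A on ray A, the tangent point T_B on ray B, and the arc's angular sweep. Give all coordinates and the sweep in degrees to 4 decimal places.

bisector direction at 334.4772° = (0.902414,-0.430870)
center distance |VC| = r/sin(θ/2) = 6.036215/sin(41.9131°) = 9.036213
C = V + |VC|·bis = (15.3436,-19.3649)
T_A = V + ((C−V)·d_A)·d_A = V + 6.7244·d_A = (9.7694,-21.6811)
T_B = V + ((C−V)·d_B)·d_B = V + 6.7244·d_B = (13.6403,-13.5740)
sweep = 180° − θ = 96.1738°

center=(15.3436,-19.3649) T_A=(9.7694,-21.6811) T_B=(13.6403,-13.5740) sweep=96.1738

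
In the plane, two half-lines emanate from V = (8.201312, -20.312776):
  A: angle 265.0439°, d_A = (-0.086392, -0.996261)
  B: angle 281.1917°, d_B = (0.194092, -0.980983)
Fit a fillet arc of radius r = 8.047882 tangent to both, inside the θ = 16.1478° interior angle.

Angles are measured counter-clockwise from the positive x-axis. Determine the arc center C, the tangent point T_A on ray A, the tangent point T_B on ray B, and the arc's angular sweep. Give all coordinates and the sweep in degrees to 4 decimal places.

bisector direction at 273.1178° = (0.054389,-0.998520)
center distance |VC| = r/sin(θ/2) = 8.047882/sin(8.0739°) = 57.300596
C = V + |VC|·bis = (11.3178,-77.5286)
T_A = V + ((C−V)·d_A)·d_A = V + 56.7326·d_A = (3.3000,-76.8333)
T_B = V + ((C−V)·d_B)·d_B = V + 56.7326·d_B = (19.2127,-75.9665)
sweep = 180° − θ = 163.8522°

center=(11.3178,-77.5286) T_A=(3.3000,-76.8333) T_B=(19.2127,-75.9665) sweep=163.8522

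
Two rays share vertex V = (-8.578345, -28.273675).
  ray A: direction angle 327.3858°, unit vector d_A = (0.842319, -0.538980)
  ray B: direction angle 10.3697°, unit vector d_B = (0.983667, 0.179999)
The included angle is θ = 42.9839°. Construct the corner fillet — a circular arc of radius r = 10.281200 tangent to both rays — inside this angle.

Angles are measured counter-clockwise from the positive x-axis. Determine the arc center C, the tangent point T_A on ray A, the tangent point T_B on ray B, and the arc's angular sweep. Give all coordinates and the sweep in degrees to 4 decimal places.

center=(18.9569,-33.6870) T_A=(13.4155,-42.3470) T_B=(17.1063,-23.5737) sweep=137.0161

bisector direction at 348.8778° = (0.981218,-0.192903)
center distance |VC| = r/sin(θ/2) = 10.281200/sin(21.4919°) = 28.062303
C = V + |VC|·bis = (18.9569,-33.6870)
T_A = V + ((C−V)·d_A)·d_A = V + 26.1111·d_A = (13.4155,-42.3470)
T_B = V + ((C−V)·d_B)·d_B = V + 26.1111·d_B = (17.1063,-23.5737)
sweep = 180° − θ = 137.0161°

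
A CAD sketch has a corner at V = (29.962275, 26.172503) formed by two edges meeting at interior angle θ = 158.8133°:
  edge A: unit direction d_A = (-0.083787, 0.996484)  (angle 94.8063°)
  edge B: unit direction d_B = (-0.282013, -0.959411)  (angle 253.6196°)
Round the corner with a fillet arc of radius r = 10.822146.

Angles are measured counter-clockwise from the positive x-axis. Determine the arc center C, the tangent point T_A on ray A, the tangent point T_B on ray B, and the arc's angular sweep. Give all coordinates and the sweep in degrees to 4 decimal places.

center=(19.0086,27.2826) T_A=(29.7927,28.1894) T_B=(29.3915,24.2306) sweep=21.1867

bisector direction at 174.2129° = (-0.994904,0.100831)
center distance |VC| = r/sin(θ/2) = 10.822146/sin(79.4066°) = 11.009789
C = V + |VC|·bis = (19.0086,27.2826)
T_A = V + ((C−V)·d_A)·d_A = V + 2.0240·d_A = (29.7927,28.1894)
T_B = V + ((C−V)·d_B)·d_B = V + 2.0240·d_B = (29.3915,24.2306)
sweep = 180° − θ = 21.1867°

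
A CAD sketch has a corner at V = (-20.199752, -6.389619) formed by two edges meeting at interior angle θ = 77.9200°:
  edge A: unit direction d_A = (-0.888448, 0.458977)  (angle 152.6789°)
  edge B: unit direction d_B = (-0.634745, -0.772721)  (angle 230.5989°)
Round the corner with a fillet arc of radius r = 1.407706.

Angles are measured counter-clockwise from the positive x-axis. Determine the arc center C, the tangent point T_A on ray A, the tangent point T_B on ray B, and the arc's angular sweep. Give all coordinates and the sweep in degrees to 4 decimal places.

bisector direction at 191.6389° = (-0.979439,-0.201743)
center distance |VC| = r/sin(θ/2) = 1.407706/sin(38.9600°) = 2.238798
C = V + |VC|·bis = (-22.3925,-6.8413)
T_A = V + ((C−V)·d_A)·d_A = V + 1.7409·d_A = (-21.7464,-5.5906)
T_B = V + ((C−V)·d_B)·d_B = V + 1.7409·d_B = (-21.3048,-7.7348)
sweep = 180° − θ = 102.0800°

center=(-22.3925,-6.8413) T_A=(-21.7464,-5.5906) T_B=(-21.3048,-7.7348) sweep=102.0800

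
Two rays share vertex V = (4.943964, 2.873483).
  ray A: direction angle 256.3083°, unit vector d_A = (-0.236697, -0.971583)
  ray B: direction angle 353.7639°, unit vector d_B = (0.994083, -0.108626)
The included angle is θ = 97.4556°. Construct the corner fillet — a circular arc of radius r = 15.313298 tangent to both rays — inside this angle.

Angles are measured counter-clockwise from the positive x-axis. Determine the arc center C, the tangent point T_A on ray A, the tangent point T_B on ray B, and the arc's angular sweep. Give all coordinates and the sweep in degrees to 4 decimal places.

bisector direction at 305.0361° = (0.574092,-0.818790)
center distance |VC| = r/sin(θ/2) = 15.313298/sin(48.7278°) = 20.374692
C = V + |VC|·bis = (16.6409,-13.8091)
T_A = V + ((C−V)·d_A)·d_A = V + 13.4399·d_A = (1.7628,-10.1845)
T_B = V + ((C−V)·d_B)·d_B = V + 13.4399·d_B = (18.3043,1.4136)
sweep = 180° − θ = 82.5444°

center=(16.6409,-13.8091) T_A=(1.7628,-10.1845) T_B=(18.3043,1.4136) sweep=82.5444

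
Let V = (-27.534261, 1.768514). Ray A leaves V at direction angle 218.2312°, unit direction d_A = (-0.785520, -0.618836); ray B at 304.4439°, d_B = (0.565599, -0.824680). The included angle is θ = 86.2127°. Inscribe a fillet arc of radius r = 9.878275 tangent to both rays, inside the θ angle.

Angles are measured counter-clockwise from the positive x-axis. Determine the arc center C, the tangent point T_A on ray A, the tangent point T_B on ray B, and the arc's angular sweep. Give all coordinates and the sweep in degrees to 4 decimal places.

center=(-29.7115,-12.5221) T_A=(-35.8245,-4.7626) T_B=(-21.5650,-6.9350) sweep=93.7873

bisector direction at 261.3376° = (-0.150613,-0.988593)
center distance |VC| = r/sin(θ/2) = 9.878275/sin(43.1063°) = 14.455560
C = V + |VC|·bis = (-29.7115,-12.5221)
T_A = V + ((C−V)·d_A)·d_A = V + 10.5538·d_A = (-35.8245,-4.7626)
T_B = V + ((C−V)·d_B)·d_B = V + 10.5538·d_B = (-21.5650,-6.9350)
sweep = 180° − θ = 93.7873°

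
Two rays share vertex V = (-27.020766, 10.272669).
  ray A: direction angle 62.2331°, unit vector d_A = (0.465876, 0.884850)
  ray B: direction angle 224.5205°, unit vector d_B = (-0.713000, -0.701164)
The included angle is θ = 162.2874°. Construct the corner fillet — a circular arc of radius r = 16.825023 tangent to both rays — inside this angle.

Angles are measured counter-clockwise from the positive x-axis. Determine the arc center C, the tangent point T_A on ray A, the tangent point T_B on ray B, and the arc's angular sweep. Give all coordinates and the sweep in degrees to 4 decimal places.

bisector direction at 143.3768° = (-0.802576,0.596550)
center distance |VC| = r/sin(θ/2) = 16.825023/sin(81.1437°) = 17.028038
C = V + |VC|·bis = (-40.6871,20.4307)
T_A = V + ((C−V)·d_A)·d_A = V + 2.6216·d_A = (-25.7994,12.5924)
T_B = V + ((C−V)·d_B)·d_B = V + 2.6216·d_B = (-28.8900,8.4345)
sweep = 180° − θ = 17.7126°

center=(-40.6871,20.4307) T_A=(-25.7994,12.5924) T_B=(-28.8900,8.4345) sweep=17.7126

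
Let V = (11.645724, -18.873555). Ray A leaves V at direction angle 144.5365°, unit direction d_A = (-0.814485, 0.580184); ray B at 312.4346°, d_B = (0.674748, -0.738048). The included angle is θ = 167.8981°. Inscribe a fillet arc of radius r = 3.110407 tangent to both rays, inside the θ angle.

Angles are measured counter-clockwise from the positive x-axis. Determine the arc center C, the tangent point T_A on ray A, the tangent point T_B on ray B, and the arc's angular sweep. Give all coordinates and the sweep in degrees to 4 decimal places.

bisector direction at 228.4855° = (-0.662809,-0.748789)
center distance |VC| = r/sin(θ/2) = 3.110407/sin(83.9490°) = 3.127834
C = V + |VC|·bis = (9.5726,-21.2156)
T_A = V + ((C−V)·d_A)·d_A = V + 0.3297·d_A = (11.3772,-18.6823)
T_B = V + ((C−V)·d_B)·d_B = V + 0.3297·d_B = (11.8682,-19.1169)
sweep = 180° − θ = 12.1019°

center=(9.5726,-21.2156) T_A=(11.3772,-18.6823) T_B=(11.8682,-19.1169) sweep=12.1019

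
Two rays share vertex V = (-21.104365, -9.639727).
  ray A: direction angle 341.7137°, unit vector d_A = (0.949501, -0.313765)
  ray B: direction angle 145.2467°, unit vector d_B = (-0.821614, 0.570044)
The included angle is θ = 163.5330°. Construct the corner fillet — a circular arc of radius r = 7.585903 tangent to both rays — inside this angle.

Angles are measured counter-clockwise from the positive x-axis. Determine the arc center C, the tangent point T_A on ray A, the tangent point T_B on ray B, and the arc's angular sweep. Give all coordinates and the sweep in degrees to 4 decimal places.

bisector direction at 63.4802° = (0.446507,0.894780)
center distance |VC| = r/sin(θ/2) = 7.585903/sin(81.7665°) = 7.664908
C = V + |VC|·bis = (-17.6819,-2.7813)
T_A = V + ((C−V)·d_A)·d_A = V + 1.0977·d_A = (-20.0621,-9.9841)
T_B = V + ((C−V)·d_B)·d_B = V + 1.0977·d_B = (-22.0062,-9.0140)
sweep = 180° − θ = 16.4670°

center=(-17.6819,-2.7813) T_A=(-20.0621,-9.9841) T_B=(-22.0062,-9.0140) sweep=16.4670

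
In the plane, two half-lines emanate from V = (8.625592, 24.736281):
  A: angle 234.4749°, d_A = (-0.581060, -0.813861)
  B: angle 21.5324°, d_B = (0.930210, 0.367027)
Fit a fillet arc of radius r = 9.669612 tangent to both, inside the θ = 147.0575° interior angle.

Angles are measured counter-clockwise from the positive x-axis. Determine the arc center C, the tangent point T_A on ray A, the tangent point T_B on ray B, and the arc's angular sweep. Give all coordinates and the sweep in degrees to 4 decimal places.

bisector direction at 308.0036° = (0.615712,-0.787972)
center distance |VC| = r/sin(θ/2) = 9.669612/sin(73.5288°) = 10.083414
C = V + |VC|·bis = (14.8341,16.7908)
T_A = V + ((C−V)·d_A)·d_A = V + 2.8590·d_A = (6.9643,22.4095)
T_B = V + ((C−V)·d_B)·d_B = V + 2.8590·d_B = (11.2851,25.7856)
sweep = 180° − θ = 32.9425°

center=(14.8341,16.7908) T_A=(6.9643,22.4095) T_B=(11.2851,25.7856) sweep=32.9425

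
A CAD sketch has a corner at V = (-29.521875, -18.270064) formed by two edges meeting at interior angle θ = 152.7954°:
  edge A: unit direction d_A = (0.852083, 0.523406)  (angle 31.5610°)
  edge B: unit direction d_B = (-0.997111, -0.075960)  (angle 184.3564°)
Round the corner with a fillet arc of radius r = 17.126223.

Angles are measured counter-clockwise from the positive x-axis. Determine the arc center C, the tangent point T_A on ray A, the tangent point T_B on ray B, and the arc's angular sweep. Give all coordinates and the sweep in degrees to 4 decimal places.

bisector direction at 107.9587° = (-0.308331,0.951279)
center distance |VC| = r/sin(θ/2) = 17.126223/sin(76.3977°) = 17.620449
C = V + |VC|·bis = (-34.9548,-1.5081)
T_A = V + ((C−V)·d_A)·d_A = V + 4.1440·d_A = (-25.9908,-16.1011)
T_B = V + ((C−V)·d_B)·d_B = V + 4.1440·d_B = (-33.6539,-18.5848)
sweep = 180° − θ = 27.2046°

center=(-34.9548,-1.5081) T_A=(-25.9908,-16.1011) T_B=(-33.6539,-18.5848) sweep=27.2046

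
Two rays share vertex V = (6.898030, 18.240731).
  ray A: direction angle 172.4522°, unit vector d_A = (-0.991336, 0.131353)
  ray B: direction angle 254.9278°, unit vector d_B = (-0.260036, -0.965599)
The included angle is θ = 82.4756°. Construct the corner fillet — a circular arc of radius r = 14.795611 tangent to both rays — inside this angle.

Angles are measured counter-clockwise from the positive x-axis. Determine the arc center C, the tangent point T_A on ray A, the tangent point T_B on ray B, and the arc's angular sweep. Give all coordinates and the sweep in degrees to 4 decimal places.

center=(-11.7776,5.7903) T_A=(-9.8341,20.4578) T_B=(2.5090,1.9430) sweep=97.5244

bisector direction at 213.6900° = (-0.832051,-0.554699)
center distance |VC| = r/sin(θ/2) = 14.795611/sin(41.2378°) = 22.445285
C = V + |VC|·bis = (-11.7776,5.7903)
T_A = V + ((C−V)·d_A)·d_A = V + 16.8784·d_A = (-9.8341,20.4578)
T_B = V + ((C−V)·d_B)·d_B = V + 16.8784·d_B = (2.5090,1.9430)
sweep = 180° − θ = 97.5244°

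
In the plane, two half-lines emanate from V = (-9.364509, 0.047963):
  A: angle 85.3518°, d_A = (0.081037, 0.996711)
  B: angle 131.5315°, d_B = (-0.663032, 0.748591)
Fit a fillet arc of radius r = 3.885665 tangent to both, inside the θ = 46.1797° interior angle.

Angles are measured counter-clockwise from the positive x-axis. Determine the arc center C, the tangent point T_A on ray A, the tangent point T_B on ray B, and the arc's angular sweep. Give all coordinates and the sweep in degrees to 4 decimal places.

center=(-12.4988,9.4472) T_A=(-8.6259,9.1323) T_B=(-15.4076,6.8708) sweep=133.8203

bisector direction at 108.4417° = (-0.316339,0.948646)
center distance |VC| = r/sin(θ/2) = 3.885665/sin(23.0898°) = 9.908009
C = V + |VC|·bis = (-12.4988,9.4472)
T_A = V + ((C−V)·d_A)·d_A = V + 9.1143·d_A = (-8.6259,9.1323)
T_B = V + ((C−V)·d_B)·d_B = V + 9.1143·d_B = (-15.4076,6.8708)
sweep = 180° − θ = 133.8203°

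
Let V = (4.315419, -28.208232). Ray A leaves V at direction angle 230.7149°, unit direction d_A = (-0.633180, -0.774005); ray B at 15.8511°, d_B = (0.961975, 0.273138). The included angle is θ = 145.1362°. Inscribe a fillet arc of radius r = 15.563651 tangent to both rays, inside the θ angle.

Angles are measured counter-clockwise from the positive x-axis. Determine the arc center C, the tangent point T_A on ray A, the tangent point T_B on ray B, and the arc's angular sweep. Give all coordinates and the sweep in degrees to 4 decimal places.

bisector direction at 303.2830° = (0.548775,-0.835970)
center distance |VC| = r/sin(θ/2) = 15.563651/sin(72.5681°) = 16.312840
C = V + |VC|·bis = (13.2675,-41.8453)
T_A = V + ((C−V)·d_A)·d_A = V + 4.8869·d_A = (1.2212,-31.9907)
T_B = V + ((C−V)·d_B)·d_B = V + 4.8869·d_B = (9.0165,-26.8734)
sweep = 180° − θ = 34.8638°

center=(13.2675,-41.8453) T_A=(1.2212,-31.9907) T_B=(9.0165,-26.8734) sweep=34.8638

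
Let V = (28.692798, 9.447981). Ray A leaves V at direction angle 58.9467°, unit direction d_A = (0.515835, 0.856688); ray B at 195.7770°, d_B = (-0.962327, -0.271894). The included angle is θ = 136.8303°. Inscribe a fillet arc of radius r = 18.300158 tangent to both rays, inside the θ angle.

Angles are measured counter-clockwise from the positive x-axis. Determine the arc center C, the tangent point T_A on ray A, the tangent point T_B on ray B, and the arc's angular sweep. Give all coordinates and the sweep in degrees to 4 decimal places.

bisector direction at 127.3619° = (-0.606847,0.794819)
center distance |VC| = r/sin(θ/2) = 18.300158/sin(68.4151°) = 19.680260
C = V + |VC|·bis = (16.7499,25.0902)
T_A = V + ((C−V)·d_A)·d_A = V + 7.2399·d_A = (32.4274,15.6504)
T_B = V + ((C−V)·d_B)·d_B = V + 7.2399·d_B = (21.7256,7.4795)
sweep = 180° − θ = 43.1697°

center=(16.7499,25.0902) T_A=(32.4274,15.6504) T_B=(21.7256,7.4795) sweep=43.1697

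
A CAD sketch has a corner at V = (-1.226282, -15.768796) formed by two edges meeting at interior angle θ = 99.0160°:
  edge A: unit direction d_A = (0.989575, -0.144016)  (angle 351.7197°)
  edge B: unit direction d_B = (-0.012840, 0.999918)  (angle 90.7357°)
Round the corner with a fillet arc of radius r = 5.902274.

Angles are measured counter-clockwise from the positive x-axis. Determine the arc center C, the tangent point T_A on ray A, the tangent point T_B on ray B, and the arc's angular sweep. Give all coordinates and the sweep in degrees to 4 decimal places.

bisector direction at 41.2277° = (0.752096,0.659053)
center distance |VC| = r/sin(θ/2) = 5.902274/sin(49.5080°) = 7.761078
C = V + |VC|·bis = (4.6108,-10.6538)
T_A = V + ((C−V)·d_A)·d_A = V + 5.0396·d_A = (3.7608,-16.4946)
T_B = V + ((C−V)·d_B)·d_B = V + 5.0396·d_B = (-1.2910,-10.7296)
sweep = 180° − θ = 80.9840°

center=(4.6108,-10.6538) T_A=(3.7608,-16.4946) T_B=(-1.2910,-10.7296) sweep=80.9840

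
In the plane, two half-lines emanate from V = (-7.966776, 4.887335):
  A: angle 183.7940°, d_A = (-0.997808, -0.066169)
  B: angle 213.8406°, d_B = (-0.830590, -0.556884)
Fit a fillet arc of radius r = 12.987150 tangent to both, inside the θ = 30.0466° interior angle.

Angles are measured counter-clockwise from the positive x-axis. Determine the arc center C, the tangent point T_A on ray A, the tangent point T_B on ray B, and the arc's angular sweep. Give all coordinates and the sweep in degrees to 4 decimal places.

center=(-55.3914,-11.2733) T_A=(-56.2507,1.6854) T_B=(-48.1590,-22.0603) sweep=149.9534

bisector direction at 198.8173° = (-0.946552,-0.322552)
center distance |VC| = r/sin(θ/2) = 12.987150/sin(15.0233°) = 50.102459
C = V + |VC|·bis = (-55.3914,-11.2733)
T_A = V + ((C−V)·d_A)·d_A = V + 48.3900·d_A = (-56.2507,1.6854)
T_B = V + ((C−V)·d_B)·d_B = V + 48.3900·d_B = (-48.1590,-22.0603)
sweep = 180° − θ = 149.9534°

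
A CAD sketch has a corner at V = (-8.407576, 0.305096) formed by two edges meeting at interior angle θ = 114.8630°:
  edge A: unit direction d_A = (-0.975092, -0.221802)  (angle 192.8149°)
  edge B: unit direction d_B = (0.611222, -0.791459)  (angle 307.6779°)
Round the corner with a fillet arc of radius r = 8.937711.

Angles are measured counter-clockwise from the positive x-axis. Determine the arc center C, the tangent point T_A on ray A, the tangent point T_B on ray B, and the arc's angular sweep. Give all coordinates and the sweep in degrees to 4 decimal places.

center=(-11.9920,-9.6763) T_A=(-13.9744,-0.9612) T_B=(-4.9181,-4.2133) sweep=65.1370

bisector direction at 250.2464° = (-0.337976,-0.941155)
center distance |VC| = r/sin(θ/2) = 8.937711/sin(57.4315°) = 10.605431
C = V + |VC|·bis = (-11.9920,-9.6763)
T_A = V + ((C−V)·d_A)·d_A = V + 5.7090·d_A = (-13.9744,-0.9612)
T_B = V + ((C−V)·d_B)·d_B = V + 5.7090·d_B = (-4.9181,-4.2133)
sweep = 180° − θ = 65.1370°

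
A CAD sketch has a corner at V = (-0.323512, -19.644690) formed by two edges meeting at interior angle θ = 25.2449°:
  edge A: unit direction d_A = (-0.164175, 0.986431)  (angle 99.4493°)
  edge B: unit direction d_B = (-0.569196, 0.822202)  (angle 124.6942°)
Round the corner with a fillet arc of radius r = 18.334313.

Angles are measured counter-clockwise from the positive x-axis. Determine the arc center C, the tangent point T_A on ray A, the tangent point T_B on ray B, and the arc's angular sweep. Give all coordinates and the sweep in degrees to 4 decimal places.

center=(-31.8504,58.1067) T_A=(-13.7649,61.1167) T_B=(-46.9249,47.6709) sweep=154.7551

bisector direction at 112.0717° = (-0.375767,0.926714)
center distance |VC| = r/sin(θ/2) = 18.334313/sin(12.6225°) = 83.900064
C = V + |VC|·bis = (-31.8504,58.1067)
T_A = V + ((C−V)·d_A)·d_A = V + 81.8723·d_A = (-13.7649,61.1167)
T_B = V + ((C−V)·d_B)·d_B = V + 81.8723·d_B = (-46.9249,47.6709)
sweep = 180° − θ = 154.7551°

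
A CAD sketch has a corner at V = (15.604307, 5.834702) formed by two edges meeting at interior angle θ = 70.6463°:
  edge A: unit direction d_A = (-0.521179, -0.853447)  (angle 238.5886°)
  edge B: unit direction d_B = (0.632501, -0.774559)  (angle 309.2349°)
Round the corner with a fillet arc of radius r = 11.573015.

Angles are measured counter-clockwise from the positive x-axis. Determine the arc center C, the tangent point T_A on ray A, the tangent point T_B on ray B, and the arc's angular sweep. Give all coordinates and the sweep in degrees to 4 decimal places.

bisector direction at 273.9117° = (0.068220,-0.997670)
center distance |VC| = r/sin(θ/2) = 11.573015/sin(35.3231°) = 20.016030
C = V + |VC|·bis = (16.9698,-14.1347)
T_A = V + ((C−V)·d_A)·d_A = V + 16.3312·d_A = (7.0928,-8.1031)
T_B = V + ((C−V)·d_B)·d_B = V + 16.3312·d_B = (25.9338,-6.8148)
sweep = 180° − θ = 109.3537°

center=(16.9698,-14.1347) T_A=(7.0928,-8.1031) T_B=(25.9338,-6.8148) sweep=109.3537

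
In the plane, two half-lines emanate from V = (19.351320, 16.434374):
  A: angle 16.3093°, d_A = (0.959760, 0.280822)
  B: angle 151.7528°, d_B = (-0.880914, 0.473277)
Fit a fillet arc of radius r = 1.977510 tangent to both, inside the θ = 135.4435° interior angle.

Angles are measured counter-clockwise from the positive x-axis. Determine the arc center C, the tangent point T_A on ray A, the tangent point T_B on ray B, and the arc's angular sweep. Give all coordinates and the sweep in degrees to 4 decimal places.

center=(19.5735,18.5598) T_A=(20.1289,16.6619) T_B=(18.6376,16.8178) sweep=44.5565

bisector direction at 84.0310° = (0.103989,0.994578)
center distance |VC| = r/sin(θ/2) = 1.977510/sin(67.7218°) = 2.137032
C = V + |VC|·bis = (19.5735,18.5598)
T_A = V + ((C−V)·d_A)·d_A = V + 0.8102·d_A = (20.1289,16.6619)
T_B = V + ((C−V)·d_B)·d_B = V + 0.8102·d_B = (18.6376,16.8178)
sweep = 180° − θ = 44.5565°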